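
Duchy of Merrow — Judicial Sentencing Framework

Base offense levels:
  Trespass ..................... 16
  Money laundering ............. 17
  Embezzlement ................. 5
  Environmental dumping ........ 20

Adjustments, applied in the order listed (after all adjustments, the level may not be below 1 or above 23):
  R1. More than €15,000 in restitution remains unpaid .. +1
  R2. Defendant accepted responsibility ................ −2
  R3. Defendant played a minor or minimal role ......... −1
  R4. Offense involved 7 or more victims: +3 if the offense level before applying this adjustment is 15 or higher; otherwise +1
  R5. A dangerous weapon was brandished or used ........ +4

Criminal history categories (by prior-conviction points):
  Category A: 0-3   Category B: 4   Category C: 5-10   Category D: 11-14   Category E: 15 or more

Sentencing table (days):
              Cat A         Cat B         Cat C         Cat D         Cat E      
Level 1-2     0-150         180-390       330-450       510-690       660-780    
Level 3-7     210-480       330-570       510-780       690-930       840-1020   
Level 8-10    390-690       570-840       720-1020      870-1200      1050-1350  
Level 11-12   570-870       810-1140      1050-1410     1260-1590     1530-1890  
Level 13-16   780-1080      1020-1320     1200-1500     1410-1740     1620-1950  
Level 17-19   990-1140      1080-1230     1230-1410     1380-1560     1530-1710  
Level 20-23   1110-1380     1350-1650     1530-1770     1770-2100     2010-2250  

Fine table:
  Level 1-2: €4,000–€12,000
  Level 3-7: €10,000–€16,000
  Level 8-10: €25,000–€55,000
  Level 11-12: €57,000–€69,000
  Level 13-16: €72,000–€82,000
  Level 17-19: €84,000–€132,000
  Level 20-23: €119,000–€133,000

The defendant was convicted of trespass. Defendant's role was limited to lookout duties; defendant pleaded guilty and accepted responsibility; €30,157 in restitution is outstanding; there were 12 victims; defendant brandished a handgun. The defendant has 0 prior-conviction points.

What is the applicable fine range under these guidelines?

€84,000–€132,000

Base offense level for trespass: 16.
R1 applies: 16 + 1 = 17.
R2 applies: 17 − 2 = 15.
R3 applies: 15 − 1 = 14.
R4 applies (level before this adjustment is 14 < 15, so +1): 14 + 1 = 15.
R5 applies: 15 + 4 = 19.
Final offense level: 19.
Level 19 falls in the 17-19 band.
Fine table: Level 17-19 → €84,000–€132,000.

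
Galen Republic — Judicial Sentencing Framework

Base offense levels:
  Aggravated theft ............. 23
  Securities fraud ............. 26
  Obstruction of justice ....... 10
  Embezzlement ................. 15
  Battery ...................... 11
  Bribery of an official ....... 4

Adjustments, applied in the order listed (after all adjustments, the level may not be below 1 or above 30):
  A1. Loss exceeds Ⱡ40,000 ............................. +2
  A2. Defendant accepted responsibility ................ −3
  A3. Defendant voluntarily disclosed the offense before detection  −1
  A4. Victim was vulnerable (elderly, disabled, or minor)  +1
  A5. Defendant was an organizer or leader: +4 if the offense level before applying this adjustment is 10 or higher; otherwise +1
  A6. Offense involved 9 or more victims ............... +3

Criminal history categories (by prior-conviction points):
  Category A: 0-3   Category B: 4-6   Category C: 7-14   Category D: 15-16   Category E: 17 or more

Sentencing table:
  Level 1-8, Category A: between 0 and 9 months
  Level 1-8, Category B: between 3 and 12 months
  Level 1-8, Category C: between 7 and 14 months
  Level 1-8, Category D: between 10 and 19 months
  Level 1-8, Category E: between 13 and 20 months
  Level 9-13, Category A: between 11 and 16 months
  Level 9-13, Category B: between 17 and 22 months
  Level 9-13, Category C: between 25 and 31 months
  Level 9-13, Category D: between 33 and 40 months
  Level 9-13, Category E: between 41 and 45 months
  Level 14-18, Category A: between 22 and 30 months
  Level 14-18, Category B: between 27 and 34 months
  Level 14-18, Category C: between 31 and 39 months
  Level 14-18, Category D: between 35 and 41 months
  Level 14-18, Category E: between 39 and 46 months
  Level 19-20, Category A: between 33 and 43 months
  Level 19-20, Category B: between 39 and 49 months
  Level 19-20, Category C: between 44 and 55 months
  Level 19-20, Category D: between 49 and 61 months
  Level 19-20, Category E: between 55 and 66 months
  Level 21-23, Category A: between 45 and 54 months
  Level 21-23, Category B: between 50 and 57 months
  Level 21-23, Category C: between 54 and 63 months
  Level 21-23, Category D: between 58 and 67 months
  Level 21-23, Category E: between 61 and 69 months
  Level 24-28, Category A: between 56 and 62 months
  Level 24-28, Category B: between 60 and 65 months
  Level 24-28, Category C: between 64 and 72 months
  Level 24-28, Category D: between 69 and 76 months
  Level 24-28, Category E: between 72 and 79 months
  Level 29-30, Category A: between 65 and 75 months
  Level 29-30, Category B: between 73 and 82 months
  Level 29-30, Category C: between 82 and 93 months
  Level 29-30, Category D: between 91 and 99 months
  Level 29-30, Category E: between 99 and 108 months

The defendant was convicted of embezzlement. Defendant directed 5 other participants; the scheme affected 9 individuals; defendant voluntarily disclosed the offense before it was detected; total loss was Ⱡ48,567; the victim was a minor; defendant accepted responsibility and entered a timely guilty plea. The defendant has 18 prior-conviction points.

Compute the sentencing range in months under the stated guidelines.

Base offense level for embezzlement: 15.
A1 applies: 15 + 2 = 17.
A2 applies: 17 − 3 = 14.
A3 applies: 14 − 1 = 13.
A4 applies: 13 + 1 = 14.
A5 applies (level before this adjustment is 14 ≥ 10, so +4): 14 + 4 = 18.
A6 applies: 18 + 3 = 21.
Final offense level: 21.
Criminal history: 18 prior points → Category E (17+).
Level 21 falls in the 21-23 band.
Grid: Level 21-23 × Category E = 61-69 months.

61-69 months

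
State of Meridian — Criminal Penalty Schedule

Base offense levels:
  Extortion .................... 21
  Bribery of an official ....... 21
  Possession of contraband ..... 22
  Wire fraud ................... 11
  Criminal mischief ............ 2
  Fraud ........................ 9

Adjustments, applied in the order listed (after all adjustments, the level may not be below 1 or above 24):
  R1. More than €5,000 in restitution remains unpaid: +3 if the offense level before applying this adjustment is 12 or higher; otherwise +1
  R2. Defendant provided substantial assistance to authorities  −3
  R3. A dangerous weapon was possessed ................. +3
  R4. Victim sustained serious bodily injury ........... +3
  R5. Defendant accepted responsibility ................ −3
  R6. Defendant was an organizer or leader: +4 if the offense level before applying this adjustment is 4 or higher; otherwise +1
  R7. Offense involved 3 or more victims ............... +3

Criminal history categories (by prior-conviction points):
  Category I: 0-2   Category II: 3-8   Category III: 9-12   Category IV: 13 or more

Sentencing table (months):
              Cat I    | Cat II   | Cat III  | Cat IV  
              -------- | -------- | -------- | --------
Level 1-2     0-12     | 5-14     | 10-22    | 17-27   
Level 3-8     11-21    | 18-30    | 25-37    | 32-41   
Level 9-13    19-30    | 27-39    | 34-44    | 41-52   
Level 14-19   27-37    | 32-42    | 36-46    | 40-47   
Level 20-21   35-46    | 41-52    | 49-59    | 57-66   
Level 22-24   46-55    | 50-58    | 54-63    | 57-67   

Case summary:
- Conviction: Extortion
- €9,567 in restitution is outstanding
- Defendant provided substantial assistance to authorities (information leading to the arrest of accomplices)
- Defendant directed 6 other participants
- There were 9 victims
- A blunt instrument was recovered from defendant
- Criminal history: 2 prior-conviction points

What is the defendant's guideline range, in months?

46-55 months

Base offense level for extortion: 21.
R1 applies (level before this adjustment is 21 ≥ 12, so +3): 21 + 3 = 24.
R2 applies: 24 − 3 = 21.
R3 applies: 21 + 3 = 24.
R6 applies (level before this adjustment is 24 ≥ 4, so +4): 24 + 4 = 28.
R7 applies: 28 + 3 = 31.
Level 31 exceeds the maximum of 24; capped at 24.
Final offense level: 24.
Criminal history: 2 prior points → Category I (0-2).
Level 24 falls in the 22-24 band.
Grid: Level 22-24 × Category I = 46-55 months.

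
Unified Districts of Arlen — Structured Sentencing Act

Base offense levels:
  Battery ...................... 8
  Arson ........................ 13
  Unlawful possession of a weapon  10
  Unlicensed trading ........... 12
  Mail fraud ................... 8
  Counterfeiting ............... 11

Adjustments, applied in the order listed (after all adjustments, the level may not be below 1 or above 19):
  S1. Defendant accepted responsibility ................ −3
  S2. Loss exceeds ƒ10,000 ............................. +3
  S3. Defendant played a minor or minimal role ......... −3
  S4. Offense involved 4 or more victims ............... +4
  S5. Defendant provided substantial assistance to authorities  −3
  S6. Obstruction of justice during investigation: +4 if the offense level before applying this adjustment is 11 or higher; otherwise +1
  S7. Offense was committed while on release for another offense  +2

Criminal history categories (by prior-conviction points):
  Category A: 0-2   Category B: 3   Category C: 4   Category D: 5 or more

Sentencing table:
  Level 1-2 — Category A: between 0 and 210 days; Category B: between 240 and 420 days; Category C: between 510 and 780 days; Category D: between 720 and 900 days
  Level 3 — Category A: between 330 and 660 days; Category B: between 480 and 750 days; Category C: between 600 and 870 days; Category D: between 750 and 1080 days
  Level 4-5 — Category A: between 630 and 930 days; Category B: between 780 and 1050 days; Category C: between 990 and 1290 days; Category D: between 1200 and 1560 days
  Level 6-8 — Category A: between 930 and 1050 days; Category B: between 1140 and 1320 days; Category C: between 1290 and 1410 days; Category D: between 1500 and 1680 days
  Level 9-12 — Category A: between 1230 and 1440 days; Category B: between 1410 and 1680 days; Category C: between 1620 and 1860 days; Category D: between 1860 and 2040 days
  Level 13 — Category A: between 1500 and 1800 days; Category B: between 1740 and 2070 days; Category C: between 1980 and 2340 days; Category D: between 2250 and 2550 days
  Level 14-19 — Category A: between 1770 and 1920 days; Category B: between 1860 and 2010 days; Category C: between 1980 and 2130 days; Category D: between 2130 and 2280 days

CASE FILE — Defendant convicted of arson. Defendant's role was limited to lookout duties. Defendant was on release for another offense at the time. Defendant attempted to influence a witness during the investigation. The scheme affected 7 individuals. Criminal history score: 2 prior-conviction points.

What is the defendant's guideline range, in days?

Base offense level for arson: 13.
S1 does not apply.
S2 does not apply.
S3 applies: 13 − 3 = 10.
S4 applies: 10 + 4 = 14.
S6 applies (level before this adjustment is 14 ≥ 11, so +4): 14 + 4 = 18.
S7 applies: 18 + 2 = 20.
Level 20 exceeds the maximum of 19; capped at 19.
Final offense level: 19.
Criminal history: 2 prior points → Category A (0-2).
Level 19 falls in the 14-19 band.
Grid: Level 14-19 × Category A = 1770-1920 days.

1770-1920 days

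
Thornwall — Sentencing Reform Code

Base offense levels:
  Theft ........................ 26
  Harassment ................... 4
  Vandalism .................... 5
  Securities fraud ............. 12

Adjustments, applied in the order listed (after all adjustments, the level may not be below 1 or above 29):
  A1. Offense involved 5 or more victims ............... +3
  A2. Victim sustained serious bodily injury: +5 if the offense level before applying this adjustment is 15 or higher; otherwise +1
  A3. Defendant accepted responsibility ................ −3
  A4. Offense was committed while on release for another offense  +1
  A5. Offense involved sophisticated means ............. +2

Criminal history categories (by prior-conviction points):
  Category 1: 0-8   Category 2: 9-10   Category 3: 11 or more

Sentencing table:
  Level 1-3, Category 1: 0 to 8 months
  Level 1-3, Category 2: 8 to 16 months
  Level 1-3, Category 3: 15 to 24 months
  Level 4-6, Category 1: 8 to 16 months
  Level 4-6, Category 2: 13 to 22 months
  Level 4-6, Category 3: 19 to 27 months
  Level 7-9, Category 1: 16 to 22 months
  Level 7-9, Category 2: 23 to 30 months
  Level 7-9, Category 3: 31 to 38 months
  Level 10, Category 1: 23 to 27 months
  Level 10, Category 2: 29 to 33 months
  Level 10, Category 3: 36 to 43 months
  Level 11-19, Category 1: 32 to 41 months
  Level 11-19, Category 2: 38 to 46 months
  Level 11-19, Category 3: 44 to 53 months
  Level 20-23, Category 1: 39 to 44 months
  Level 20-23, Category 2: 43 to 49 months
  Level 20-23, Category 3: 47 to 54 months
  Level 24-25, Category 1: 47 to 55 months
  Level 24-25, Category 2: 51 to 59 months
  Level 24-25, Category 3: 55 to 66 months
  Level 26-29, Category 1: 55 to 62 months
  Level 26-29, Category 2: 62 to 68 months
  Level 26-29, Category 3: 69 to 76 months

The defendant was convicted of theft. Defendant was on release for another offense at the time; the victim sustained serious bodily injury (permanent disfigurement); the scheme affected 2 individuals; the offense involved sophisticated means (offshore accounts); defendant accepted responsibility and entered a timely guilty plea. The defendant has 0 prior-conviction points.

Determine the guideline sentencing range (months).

55-62 months

Base offense level for theft: 26.
A2 applies (level before this adjustment is 26 ≥ 15, so +5): 26 + 5 = 31.
A3 applies: 31 − 3 = 28.
A4 applies: 28 + 1 = 29.
A5 applies: 29 + 2 = 31.
Level 31 exceeds the maximum of 29; capped at 29.
Final offense level: 29.
Criminal history: 0 prior points → Category 1 (0-8).
Level 29 falls in the 26-29 band.
Grid: Level 26-29 × Category 1 = 55-62 months.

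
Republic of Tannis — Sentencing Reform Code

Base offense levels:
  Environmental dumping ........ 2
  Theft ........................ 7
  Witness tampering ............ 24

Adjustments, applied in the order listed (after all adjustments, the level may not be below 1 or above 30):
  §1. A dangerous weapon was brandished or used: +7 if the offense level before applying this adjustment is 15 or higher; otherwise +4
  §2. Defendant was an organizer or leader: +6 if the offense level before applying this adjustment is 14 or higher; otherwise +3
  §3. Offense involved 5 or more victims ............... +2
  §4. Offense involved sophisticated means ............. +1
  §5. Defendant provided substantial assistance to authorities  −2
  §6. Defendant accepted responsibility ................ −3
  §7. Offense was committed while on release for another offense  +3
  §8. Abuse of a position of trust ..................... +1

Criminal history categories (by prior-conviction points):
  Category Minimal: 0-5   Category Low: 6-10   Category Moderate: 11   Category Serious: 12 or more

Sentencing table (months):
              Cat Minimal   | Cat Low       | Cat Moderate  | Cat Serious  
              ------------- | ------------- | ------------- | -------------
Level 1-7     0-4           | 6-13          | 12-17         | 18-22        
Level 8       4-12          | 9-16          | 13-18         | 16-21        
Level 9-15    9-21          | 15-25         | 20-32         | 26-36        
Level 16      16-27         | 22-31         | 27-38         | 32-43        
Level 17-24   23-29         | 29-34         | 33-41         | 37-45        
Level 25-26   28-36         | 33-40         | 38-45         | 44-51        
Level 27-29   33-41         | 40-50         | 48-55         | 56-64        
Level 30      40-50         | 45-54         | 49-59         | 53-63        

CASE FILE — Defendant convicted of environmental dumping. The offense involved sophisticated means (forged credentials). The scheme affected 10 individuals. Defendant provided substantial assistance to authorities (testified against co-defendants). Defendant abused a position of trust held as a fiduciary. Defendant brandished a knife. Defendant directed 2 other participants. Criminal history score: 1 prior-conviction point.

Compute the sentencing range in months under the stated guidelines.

9-21 months

Base offense level for environmental dumping: 2.
§1 applies (level before this adjustment is 2 < 15, so +4): 2 + 4 = 6.
§2 applies (level before this adjustment is 6 < 14, so +3): 6 + 3 = 9.
§3 applies: 9 + 2 = 11.
§4 applies: 11 + 1 = 12.
§5 applies: 12 − 2 = 10.
§6 does not apply.
§7 does not apply.
§8 applies: 10 + 1 = 11.
Final offense level: 11.
Criminal history: 1 prior point → Category Minimal (0-5).
Level 11 falls in the 9-15 band.
Grid: Level 9-15 × Category Minimal = 9-21 months.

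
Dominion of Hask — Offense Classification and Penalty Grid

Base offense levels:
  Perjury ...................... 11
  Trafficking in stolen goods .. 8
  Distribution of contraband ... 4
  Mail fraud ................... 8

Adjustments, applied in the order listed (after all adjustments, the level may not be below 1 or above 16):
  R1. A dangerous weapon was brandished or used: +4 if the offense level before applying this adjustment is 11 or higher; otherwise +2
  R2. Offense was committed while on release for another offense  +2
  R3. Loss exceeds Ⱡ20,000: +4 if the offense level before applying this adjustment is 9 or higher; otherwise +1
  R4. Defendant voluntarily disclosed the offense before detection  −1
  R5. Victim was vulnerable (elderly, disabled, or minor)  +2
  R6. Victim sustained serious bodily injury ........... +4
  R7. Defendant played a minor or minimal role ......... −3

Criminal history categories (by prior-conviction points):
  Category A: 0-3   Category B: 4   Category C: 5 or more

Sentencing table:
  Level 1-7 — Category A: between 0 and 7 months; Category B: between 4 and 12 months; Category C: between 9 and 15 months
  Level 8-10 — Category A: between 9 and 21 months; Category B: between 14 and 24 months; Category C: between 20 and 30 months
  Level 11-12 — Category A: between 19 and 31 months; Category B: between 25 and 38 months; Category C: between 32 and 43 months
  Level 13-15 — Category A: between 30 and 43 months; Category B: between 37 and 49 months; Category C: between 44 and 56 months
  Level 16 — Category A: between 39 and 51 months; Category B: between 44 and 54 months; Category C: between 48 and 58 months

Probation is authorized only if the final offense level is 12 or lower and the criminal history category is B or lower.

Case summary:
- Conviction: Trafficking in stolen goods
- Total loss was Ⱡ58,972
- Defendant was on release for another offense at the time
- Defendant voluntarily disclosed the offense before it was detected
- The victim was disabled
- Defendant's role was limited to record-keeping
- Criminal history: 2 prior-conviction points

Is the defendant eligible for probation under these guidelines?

Base offense level for trafficking in stolen goods: 8.
R2 applies: 8 + 2 = 10.
R3 applies (level before this adjustment is 10 ≥ 9, so +4): 10 + 4 = 14.
R4 applies: 14 − 1 = 13.
R5 applies: 13 + 2 = 15.
R6 does not apply.
R7 applies: 15 − 3 = 12.
Final offense level: 12.
Criminal history: 2 prior points → Category A (0-3).
Level 12 falls in the 11-12 band.
Grid: Level 11-12 × Category A = 19-31 months.
Probation check: level 12 ≤ 12 and category A ≤ B → eligible.

Yes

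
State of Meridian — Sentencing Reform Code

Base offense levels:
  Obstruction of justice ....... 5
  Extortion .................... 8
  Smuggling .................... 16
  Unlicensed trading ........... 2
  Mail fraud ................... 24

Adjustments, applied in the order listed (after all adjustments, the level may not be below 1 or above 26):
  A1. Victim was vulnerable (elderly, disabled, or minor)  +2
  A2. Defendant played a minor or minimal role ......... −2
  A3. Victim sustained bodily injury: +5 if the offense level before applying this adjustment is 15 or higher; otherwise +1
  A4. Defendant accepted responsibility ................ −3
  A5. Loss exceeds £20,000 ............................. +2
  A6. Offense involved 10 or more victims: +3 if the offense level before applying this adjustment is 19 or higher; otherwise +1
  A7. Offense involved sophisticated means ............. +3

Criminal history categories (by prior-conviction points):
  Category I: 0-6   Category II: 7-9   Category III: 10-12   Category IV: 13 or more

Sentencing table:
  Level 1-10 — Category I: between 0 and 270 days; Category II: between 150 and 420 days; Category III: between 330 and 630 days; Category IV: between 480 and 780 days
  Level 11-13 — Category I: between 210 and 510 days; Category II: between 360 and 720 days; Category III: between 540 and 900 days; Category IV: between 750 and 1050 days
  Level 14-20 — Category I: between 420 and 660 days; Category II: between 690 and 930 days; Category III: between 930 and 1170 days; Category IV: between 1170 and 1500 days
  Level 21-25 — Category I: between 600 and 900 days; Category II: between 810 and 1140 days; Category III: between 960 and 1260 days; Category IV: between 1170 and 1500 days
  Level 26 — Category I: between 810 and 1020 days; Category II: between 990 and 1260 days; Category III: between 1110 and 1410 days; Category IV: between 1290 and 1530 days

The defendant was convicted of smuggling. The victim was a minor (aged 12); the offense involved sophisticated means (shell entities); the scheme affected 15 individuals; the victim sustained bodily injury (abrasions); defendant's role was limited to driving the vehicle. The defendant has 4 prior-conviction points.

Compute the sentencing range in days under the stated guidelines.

Base offense level for smuggling: 16.
A1 applies: 16 + 2 = 18.
A2 applies: 18 − 2 = 16.
A3 applies (level before this adjustment is 16 ≥ 15, so +5): 16 + 5 = 21.
A4 does not apply.
A5 does not apply.
A6 applies (level before this adjustment is 21 ≥ 19, so +3): 21 + 3 = 24.
A7 applies: 24 + 3 = 27.
Level 27 exceeds the maximum of 26; capped at 26.
Final offense level: 26.
Criminal history: 4 prior points → Category I (0-6).
Level 26 falls in the 26 band.
Grid: Level 26 × Category I = 810-1020 days.

810-1020 days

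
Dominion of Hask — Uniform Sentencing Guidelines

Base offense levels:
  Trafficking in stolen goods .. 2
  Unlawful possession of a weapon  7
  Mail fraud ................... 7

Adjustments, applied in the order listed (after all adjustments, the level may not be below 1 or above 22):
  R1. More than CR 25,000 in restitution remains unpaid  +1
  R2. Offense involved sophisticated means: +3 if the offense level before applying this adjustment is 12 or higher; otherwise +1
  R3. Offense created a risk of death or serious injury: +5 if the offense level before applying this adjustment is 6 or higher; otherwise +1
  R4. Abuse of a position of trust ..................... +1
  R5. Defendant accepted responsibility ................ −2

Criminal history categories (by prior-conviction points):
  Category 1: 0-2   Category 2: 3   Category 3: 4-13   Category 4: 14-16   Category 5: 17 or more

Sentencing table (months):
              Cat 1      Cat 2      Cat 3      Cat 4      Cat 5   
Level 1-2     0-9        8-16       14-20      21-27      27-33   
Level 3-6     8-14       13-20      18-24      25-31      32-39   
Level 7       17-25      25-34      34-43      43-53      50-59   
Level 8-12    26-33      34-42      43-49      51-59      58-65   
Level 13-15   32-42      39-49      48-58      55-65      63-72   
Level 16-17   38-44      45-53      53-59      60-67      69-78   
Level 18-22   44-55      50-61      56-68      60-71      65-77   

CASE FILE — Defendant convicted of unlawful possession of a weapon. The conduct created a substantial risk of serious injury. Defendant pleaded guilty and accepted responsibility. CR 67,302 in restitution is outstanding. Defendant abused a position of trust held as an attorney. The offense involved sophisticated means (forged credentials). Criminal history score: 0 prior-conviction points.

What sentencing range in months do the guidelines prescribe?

32-42 months

Base offense level for unlawful possession of a weapon: 7.
R1 applies: 7 + 1 = 8.
R2 applies (level before this adjustment is 8 < 12, so +1): 8 + 1 = 9.
R3 applies (level before this adjustment is 9 ≥ 6, so +5): 9 + 5 = 14.
R4 applies: 14 + 1 = 15.
R5 applies: 15 − 2 = 13.
Final offense level: 13.
Criminal history: 0 prior points → Category 1 (0-2).
Level 13 falls in the 13-15 band.
Grid: Level 13-15 × Category 1 = 32-42 months.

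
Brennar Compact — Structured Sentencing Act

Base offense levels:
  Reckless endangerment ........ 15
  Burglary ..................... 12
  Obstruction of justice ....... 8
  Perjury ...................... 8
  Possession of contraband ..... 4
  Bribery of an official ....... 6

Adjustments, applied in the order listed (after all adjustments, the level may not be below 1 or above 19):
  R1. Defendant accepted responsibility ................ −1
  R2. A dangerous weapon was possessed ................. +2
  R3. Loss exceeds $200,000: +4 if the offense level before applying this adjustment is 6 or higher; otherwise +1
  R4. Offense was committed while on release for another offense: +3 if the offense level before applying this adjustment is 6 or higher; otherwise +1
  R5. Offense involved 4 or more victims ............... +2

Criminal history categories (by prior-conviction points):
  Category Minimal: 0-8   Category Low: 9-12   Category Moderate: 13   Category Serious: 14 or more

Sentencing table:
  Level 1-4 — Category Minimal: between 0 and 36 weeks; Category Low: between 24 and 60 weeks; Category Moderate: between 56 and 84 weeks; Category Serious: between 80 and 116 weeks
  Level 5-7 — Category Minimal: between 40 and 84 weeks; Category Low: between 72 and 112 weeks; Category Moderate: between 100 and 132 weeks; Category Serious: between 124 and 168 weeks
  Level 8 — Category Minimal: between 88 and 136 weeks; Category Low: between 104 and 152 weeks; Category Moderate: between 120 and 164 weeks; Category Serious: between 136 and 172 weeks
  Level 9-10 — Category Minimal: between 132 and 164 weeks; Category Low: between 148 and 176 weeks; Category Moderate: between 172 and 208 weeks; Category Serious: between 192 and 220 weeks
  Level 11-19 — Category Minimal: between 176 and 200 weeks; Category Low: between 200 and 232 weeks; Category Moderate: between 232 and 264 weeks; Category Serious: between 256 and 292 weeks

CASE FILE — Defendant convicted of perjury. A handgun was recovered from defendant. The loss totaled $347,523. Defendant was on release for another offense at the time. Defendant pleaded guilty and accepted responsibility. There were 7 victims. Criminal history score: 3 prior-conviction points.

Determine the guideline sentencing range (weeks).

176-200 weeks

Base offense level for perjury: 8.
R1 applies: 8 − 1 = 7.
R2 applies: 7 + 2 = 9.
R3 applies (level before this adjustment is 9 ≥ 6, so +4): 9 + 4 = 13.
R4 applies (level before this adjustment is 13 ≥ 6, so +3): 13 + 3 = 16.
R5 applies: 16 + 2 = 18.
Final offense level: 18.
Criminal history: 3 prior points → Category Minimal (0-8).
Level 18 falls in the 11-19 band.
Grid: Level 11-19 × Category Minimal = 176-200 weeks.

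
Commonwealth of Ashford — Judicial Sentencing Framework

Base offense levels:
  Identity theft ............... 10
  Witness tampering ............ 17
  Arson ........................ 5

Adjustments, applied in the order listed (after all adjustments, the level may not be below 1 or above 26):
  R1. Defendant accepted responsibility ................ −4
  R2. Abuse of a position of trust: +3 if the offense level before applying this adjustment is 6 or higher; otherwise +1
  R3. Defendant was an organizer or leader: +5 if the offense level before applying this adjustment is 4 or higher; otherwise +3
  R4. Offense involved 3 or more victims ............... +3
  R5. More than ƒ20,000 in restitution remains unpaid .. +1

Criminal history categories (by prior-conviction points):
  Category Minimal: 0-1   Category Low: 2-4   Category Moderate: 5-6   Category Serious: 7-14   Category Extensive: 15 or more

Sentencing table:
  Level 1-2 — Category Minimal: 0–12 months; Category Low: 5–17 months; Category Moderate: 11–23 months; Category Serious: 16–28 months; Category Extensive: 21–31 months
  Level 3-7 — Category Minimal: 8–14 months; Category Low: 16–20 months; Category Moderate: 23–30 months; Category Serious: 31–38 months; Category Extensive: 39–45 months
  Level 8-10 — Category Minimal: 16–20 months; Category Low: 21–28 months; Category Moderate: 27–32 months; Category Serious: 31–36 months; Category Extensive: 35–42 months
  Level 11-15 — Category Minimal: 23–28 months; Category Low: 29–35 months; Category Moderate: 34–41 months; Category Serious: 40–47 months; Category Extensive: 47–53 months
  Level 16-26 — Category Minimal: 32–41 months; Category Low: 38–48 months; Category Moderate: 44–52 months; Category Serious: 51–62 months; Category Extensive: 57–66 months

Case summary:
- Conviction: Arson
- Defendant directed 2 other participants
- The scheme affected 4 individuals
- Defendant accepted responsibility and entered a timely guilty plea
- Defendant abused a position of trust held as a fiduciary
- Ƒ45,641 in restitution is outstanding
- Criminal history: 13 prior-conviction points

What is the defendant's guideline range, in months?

31-36 months

Base offense level for arson: 5.
R1 applies: 5 − 4 = 1.
R2 applies (level before this adjustment is 1 < 6, so +1): 1 + 1 = 2.
R3 applies (level before this adjustment is 2 < 4, so +3): 2 + 3 = 5.
R4 applies: 5 + 3 = 8.
R5 applies: 8 + 1 = 9.
Final offense level: 9.
Criminal history: 13 prior points → Category Serious (7-14).
Level 9 falls in the 8-10 band.
Grid: Level 8-10 × Category Serious = 31-36 months.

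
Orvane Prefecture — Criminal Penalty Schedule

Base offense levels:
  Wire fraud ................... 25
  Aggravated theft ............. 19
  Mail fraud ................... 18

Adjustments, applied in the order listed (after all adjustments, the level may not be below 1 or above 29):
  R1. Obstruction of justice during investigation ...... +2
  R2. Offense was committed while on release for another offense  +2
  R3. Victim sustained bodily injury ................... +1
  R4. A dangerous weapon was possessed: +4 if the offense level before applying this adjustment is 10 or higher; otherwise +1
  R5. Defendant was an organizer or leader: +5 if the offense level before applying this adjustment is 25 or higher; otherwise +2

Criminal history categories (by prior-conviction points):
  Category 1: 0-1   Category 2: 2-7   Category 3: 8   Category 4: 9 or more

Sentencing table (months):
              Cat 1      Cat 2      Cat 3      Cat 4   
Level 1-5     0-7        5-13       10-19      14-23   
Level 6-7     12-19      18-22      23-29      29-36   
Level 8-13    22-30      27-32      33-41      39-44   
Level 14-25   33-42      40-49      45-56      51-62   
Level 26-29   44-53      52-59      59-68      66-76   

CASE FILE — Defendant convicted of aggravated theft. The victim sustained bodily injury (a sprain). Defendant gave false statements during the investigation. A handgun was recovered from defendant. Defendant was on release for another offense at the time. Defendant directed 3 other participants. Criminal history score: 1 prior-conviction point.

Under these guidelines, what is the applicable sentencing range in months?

Base offense level for aggravated theft: 19.
R1 applies: 19 + 2 = 21.
R2 applies: 21 + 2 = 23.
R3 applies: 23 + 1 = 24.
R4 applies (level before this adjustment is 24 ≥ 10, so +4): 24 + 4 = 28.
R5 applies (level before this adjustment is 28 ≥ 25, so +5): 28 + 5 = 33.
Level 33 exceeds the maximum of 29; capped at 29.
Final offense level: 29.
Criminal history: 1 prior point → Category 1 (0-1).
Level 29 falls in the 26-29 band.
Grid: Level 26-29 × Category 1 = 44-53 months.

44-53 months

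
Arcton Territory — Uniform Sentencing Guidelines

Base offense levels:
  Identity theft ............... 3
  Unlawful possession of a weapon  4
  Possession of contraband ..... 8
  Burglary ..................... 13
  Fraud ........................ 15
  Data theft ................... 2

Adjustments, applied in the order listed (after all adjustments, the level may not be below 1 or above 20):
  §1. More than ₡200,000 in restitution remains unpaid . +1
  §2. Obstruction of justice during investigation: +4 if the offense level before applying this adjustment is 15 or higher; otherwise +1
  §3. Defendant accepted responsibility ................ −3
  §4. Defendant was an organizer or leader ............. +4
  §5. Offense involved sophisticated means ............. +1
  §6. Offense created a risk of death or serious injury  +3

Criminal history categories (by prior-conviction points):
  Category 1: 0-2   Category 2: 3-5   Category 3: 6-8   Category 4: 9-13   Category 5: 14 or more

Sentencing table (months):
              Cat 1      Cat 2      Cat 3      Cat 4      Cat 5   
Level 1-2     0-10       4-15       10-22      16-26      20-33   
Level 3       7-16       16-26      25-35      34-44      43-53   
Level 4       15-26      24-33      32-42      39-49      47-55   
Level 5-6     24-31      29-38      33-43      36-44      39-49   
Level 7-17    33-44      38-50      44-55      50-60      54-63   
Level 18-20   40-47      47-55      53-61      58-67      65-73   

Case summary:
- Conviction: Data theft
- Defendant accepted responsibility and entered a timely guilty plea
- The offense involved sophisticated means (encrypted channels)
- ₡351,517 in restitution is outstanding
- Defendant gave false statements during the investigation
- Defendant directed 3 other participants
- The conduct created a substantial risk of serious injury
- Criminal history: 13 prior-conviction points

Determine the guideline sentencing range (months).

50-60 months

Base offense level for data theft: 2.
§1 applies: 2 + 1 = 3.
§2 applies (level before this adjustment is 3 < 15, so +1): 3 + 1 = 4.
§3 applies: 4 − 3 = 1.
§4 applies: 1 + 4 = 5.
§5 applies: 5 + 1 = 6.
§6 applies: 6 + 3 = 9.
Final offense level: 9.
Criminal history: 13 prior points → Category 4 (9-13).
Level 9 falls in the 7-17 band.
Grid: Level 7-17 × Category 4 = 50-60 months.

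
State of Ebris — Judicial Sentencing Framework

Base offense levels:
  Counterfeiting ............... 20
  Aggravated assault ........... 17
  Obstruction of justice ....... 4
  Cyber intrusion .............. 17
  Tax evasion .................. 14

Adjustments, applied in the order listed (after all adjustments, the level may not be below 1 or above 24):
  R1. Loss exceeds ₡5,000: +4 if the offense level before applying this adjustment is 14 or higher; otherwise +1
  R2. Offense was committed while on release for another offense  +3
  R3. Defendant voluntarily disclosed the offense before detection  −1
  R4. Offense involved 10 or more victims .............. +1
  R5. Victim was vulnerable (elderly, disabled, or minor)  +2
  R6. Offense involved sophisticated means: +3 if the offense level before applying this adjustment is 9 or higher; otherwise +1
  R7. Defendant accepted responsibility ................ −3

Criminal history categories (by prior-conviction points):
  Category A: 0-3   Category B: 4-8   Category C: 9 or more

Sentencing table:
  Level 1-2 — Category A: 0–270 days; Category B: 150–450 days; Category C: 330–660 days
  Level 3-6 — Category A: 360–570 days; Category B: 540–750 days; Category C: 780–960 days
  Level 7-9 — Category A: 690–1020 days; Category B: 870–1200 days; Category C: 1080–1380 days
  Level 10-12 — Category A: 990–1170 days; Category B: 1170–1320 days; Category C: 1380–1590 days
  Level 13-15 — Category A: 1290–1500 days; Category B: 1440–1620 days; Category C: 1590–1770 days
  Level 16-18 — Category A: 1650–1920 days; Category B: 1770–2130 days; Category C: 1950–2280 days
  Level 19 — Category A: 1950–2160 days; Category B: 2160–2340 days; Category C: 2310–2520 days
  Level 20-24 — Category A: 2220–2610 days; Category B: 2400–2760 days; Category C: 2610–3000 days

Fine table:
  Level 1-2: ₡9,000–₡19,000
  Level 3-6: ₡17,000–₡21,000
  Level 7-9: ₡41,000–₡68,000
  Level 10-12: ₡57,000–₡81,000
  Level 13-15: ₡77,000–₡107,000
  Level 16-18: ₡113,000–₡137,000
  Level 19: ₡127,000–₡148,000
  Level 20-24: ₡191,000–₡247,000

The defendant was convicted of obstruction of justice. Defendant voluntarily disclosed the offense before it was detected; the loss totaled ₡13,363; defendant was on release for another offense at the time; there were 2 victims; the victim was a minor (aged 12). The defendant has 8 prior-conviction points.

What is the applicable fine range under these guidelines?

₡41,000–₡68,000

Base offense level for obstruction of justice: 4.
R1 applies (level before this adjustment is 4 < 14, so +1): 4 + 1 = 5.
R2 applies: 5 + 3 = 8.
R3 applies: 8 − 1 = 7.
R4 does not apply.
R5 applies: 7 + 2 = 9.
R6 does not apply.
R7 does not apply.
Final offense level: 9.
Level 9 falls in the 7-9 band.
Fine table: Level 7-9 → ₡41,000–₡68,000.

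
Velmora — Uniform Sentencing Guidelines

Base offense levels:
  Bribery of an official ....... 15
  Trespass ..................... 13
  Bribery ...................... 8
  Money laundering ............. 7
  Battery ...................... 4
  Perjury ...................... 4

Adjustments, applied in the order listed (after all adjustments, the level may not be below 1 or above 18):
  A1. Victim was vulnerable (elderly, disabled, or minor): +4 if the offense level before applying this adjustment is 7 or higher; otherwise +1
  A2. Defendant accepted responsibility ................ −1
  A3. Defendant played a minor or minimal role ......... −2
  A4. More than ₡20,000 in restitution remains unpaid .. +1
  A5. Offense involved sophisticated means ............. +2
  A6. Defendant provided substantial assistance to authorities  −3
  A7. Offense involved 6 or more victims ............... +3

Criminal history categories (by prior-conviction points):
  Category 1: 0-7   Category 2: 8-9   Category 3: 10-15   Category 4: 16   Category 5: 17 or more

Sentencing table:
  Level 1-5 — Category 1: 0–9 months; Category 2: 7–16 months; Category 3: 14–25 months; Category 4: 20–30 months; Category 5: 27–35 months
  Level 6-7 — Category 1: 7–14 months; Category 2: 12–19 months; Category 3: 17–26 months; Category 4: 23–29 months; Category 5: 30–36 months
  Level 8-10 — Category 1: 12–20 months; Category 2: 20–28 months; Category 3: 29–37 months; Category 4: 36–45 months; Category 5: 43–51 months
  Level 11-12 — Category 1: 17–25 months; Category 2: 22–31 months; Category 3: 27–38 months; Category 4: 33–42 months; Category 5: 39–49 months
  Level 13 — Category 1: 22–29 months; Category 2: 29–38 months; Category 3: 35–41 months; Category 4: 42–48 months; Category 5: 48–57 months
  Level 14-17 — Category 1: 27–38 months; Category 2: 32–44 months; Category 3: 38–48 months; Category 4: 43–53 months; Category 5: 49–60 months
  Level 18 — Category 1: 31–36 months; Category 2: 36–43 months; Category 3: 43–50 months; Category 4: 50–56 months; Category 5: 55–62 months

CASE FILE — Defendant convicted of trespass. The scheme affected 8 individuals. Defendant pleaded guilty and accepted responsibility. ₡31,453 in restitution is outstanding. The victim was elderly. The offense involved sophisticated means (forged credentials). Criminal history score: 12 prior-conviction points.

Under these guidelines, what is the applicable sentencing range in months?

43-50 months

Base offense level for trespass: 13.
A1 applies (level before this adjustment is 13 ≥ 7, so +4): 13 + 4 = 17.
A2 applies: 17 − 1 = 16.
A4 applies: 16 + 1 = 17.
A5 applies: 17 + 2 = 19.
A7 applies: 19 + 3 = 22.
Level 22 exceeds the maximum of 18; capped at 18.
Final offense level: 18.
Criminal history: 12 prior points → Category 3 (10-15).
Level 18 falls in the 18 band.
Grid: Level 18 × Category 3 = 43-50 months.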